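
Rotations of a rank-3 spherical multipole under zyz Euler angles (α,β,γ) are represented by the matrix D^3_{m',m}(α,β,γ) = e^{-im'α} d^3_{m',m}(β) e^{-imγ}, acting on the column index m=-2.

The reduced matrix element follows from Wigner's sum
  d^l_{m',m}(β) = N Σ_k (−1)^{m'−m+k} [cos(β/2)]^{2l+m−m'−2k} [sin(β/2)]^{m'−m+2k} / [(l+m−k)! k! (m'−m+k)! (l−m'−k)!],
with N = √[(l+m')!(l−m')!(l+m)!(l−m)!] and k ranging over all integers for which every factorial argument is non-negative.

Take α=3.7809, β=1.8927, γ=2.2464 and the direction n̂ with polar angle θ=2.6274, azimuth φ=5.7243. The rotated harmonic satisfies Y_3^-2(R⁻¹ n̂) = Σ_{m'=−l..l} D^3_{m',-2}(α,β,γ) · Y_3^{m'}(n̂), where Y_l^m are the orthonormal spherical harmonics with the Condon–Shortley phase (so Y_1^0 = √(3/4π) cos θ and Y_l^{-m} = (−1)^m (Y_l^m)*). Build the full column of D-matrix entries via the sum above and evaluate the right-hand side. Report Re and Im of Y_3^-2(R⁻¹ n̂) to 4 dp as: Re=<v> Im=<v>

Need the full column D^3_{m',-2} for m'=−3..3 at α=3.7809, β=1.8927, γ=2.2464.
cos(β/2)=0.584648, sin(β/2)=0.811287
d^3_{-3,-2}: single k=1 term ⇒ +0.135745;  D = -0.134642-0.017266i
d^3_{-2,-2}: k∈[0..1] ⇒ +0.039936 -0.384501 = -0.344565;  D = -0.300419+0.168741i
d^3_{-1,-2}: k∈[0..1] ⇒ -0.175246 +0.674897 = +0.499651;  D = -0.203609+0.456283i
d^3_{0,-2}: k∈[0..1] ⇒ +0.421200 -0.811050 = -0.389851;  D = +0.084921+0.380489i
d^3_{1,-2}: k∈[0..1] ⇒ -0.674897 +0.649781 = -0.025116;  D = -0.019016-0.016407i
d^3_{2,-2}: k∈[0..1] ⇒ +0.740384 -0.285133 = +0.455252;  D = -0.454053-0.033019i
d^3_{3,-2}: single k=0 term ⇒ -0.503318;  D = -0.424634+0.270213i
Y_3^{m'}(θ=2.6274,φ=5.7243) and Σ D·Y over m':
  (-0.1346-0.0173i)·(-0.0052+0.0494i)  (-0.3004+0.1687i)·(-0.0942-0.1935i)  (-0.2036+0.4563i)·(+0.3761+0.2352i)  (+0.0849+0.3805i)·(-0.2569+0.0000i)  (-0.0190-0.0164i)·(-0.3761+0.2352i)  (-0.4541-0.0330i)·(-0.0942+0.1935i)  (-0.4246+0.2702i)·(+0.0052+0.0494i)
Y_3^-2(R⁻¹ n̂) = -0.098564-0.040946i

Re=-0.0986 Im=-0.0409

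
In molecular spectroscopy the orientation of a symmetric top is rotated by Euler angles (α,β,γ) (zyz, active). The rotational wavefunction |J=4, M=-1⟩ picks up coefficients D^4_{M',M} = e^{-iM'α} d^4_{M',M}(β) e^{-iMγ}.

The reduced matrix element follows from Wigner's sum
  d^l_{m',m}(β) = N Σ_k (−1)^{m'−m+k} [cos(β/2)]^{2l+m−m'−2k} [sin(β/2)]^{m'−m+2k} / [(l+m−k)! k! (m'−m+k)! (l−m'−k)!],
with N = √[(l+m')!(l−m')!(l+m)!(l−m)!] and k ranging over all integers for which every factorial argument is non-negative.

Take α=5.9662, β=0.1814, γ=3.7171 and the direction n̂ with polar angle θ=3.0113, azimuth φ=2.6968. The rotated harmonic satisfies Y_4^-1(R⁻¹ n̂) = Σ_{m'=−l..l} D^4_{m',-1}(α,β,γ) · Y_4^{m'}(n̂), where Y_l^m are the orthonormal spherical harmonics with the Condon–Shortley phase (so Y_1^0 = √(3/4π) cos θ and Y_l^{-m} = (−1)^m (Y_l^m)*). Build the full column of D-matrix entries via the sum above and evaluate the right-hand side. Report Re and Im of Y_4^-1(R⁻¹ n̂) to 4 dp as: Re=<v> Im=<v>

Re=0.0991 Im=0.0272

Need the full column D^4_{m',-1} for m'=−4..4 at α=5.9662, β=0.1814, γ=3.7171.
cos(β/2)=0.995890, sin(β/2)=0.090576
d^4_{-4,-1}: single k=3 term ⇒ +0.005447;  D = -0.004193+0.003478i
d^4_{-3,-1}: k∈[2..3] ⇒ +0.063527 -0.000876 = +0.062652;  D = -0.058287+0.022974i
d^4_{-2,-1}: k∈[1..3] ⇒ +0.373359 -0.015442 +0.000085 = +0.358002;  D = -0.357390+0.020918i
d^4_{-1,-1}: k∈[0..3] ⇒ +0.967586 -0.120055 +0.001986 -0.000005 = +0.849511;  D = -0.821281-0.217179i
d^4_{0,-1}: k∈[0..3] ⇒ -0.393555 +0.019532 -0.000162 +0.000000 = -0.374183;  D = +0.313909+0.203653i
d^4_{1,-1}: k∈[0..3] ⇒ +0.080037 -0.001986 +0.000008 -0.000000 = +0.078059;  D = -0.048980-0.060780i
d^4_{2,-1}: k∈[0..2] ⇒ -0.010295 +0.000128 -0.000000 = -0.010167;  D = +0.003594+0.009511i
d^4_{3,-1}: k∈[0..1] ⇒ +0.000876 -0.000004 = +0.000871;  D = -0.000039-0.000871i
d^4_{4,-1}: single k=0 term ⇒ -0.000045;  D = -0.000012+0.000043i
Y_4^{m'}(θ=3.0113,φ=2.6968) and Σ D·Y over m':
  (-0.0042+0.0035i)·(-0.0000+0.0001i)  (-0.0583+0.0230i)·(+0.0006+0.0026i)  (-0.3574+0.0209i)·(+0.0209+0.0258i)  (-0.8213-0.2172i)·(+0.2136+0.1018i)  (+0.3139+0.2037i)·(+0.7759+0.0000i)  (-0.0490-0.0608i)·(-0.2136+0.1018i)  (+0.0036+0.0095i)·(+0.0209-0.0258i)  (-0.0000-0.0009i)·(-0.0006+0.0026i)  (-0.0000+0.0000i)·(-0.0000-0.0001i)
Y_4^-1(R⁻¹ n̂) = +0.099138+0.027214i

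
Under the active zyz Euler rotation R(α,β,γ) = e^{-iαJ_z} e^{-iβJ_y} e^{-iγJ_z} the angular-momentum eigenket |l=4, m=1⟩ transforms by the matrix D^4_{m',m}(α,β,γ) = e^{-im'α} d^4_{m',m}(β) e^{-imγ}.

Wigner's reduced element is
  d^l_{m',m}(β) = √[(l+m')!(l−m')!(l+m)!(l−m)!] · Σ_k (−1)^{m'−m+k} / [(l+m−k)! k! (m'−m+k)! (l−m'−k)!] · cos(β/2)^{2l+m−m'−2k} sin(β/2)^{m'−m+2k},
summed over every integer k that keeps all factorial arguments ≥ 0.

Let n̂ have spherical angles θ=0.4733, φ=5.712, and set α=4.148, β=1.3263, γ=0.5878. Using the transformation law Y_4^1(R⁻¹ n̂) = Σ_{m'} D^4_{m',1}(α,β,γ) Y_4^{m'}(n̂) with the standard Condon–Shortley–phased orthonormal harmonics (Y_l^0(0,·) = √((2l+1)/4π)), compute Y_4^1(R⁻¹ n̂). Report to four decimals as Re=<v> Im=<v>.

Re=-0.1282 Im=0.2363

Need the full column D^4_{m',1} for m'=−4..4 at α=4.148, β=1.3263, γ=0.5878.
cos(β/2)=0.788057, sin(β/2)=0.615602
d^4_{-4,1}: single k=5 term ⇒ +0.323793;  D = -0.309690-0.094523i
d^4_{-3,1}: k∈[4..5] ⇒ +0.732741 -0.268279 = +0.464462;  D = +0.352178-0.302812i
d^4_{-2,1}: k∈[3..5] ⇒ +1.002776 -0.917868 +0.112020 = +0.196928;  D = +0.028607+0.194839i
d^4_{-1,1}: k∈[2..5] ⇒ +0.907708 -1.661700 +0.507000 -0.020625 = -0.267618;  D = +0.244510+0.108783i
d^4_{0,1}: k∈[1..4] ⇒ +0.519659 -1.902633 +1.161021 -0.118079 = -0.340032;  D = -0.282962+0.188558i
d^4_{1,1}: k∈[0..3] ⇒ +0.148751 -1.361562 +1.661700 -0.338000 = +0.110889;  D = +0.002596+0.110859i
d^4_{2,1}: k∈[0..2] ⇒ -0.492992 +1.504164 -0.611912 = +0.399260;  D = -0.342247-0.205608i
d^4_{3,1}: k∈[0..1] ⇒ +0.720471 -0.732741 = -0.012270;  D = -0.010965+0.005507i
d^4_{4,1}: single k=0 term ⇒ -0.530619;  D = +0.052424-0.528023i
Y_4^{m'}(θ=0.4733,φ=5.712) and Σ D·Y over m':
  (-0.3097-0.0945i)·(-0.0125+0.0144i)  (+0.3522-0.3028i)·(-0.0150+0.1044i)  (+0.0286+0.1948i)·(+0.1313+0.2874i)  (+0.2445+0.1088i)·(+0.4110+0.2641i)  (-0.2830+0.1886i)·(+0.1269+0.0000i)  (+0.0026+0.1109i)·(-0.4110+0.2641i)  (-0.3422-0.2056i)·(+0.1313-0.2874i)  (-0.0110+0.0055i)·(+0.0150+0.1044i)  (+0.0524-0.5280i)·(-0.0125-0.0144i)
Y_4^1(R⁻¹ n̂) = -0.128194+0.236345i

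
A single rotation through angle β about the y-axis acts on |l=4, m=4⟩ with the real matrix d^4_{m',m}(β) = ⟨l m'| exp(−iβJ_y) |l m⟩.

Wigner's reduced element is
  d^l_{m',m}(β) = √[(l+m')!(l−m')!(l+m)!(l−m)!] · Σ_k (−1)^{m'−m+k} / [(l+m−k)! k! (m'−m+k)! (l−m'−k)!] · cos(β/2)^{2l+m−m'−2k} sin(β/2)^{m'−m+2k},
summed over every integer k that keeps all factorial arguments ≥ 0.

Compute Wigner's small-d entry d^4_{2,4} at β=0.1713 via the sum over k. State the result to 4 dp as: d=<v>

d=0.0379

d^4_{2,4}(β=0.1713) via Wigner's sum:
c=cos(0.1713/2)=0.996334, s=sin(0.1713/2)=0.085545; N=√[720·2·40320·1]=7619.763776
Admissible k: 2..2 (factorial args all ≥0)
  k=2: (−1)^0·7619.7638/(1440)·0.9963^6·0.0855^2 = +0.037879
d^4_{2,4}(0.1713) = +0.037879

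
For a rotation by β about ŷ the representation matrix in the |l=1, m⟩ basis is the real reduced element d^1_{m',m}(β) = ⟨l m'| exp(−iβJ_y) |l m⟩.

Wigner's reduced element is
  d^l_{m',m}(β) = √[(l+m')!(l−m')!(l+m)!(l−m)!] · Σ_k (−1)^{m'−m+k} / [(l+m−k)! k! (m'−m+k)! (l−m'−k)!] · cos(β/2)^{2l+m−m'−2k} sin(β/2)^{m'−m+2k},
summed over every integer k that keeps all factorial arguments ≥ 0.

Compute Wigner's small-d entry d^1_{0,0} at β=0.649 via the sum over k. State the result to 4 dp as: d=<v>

d^1_{0,0}(β=0.649) via Wigner's sum:
c=cos(0.649/2)=0.947810, s=sin(0.649/2)=0.318835; N=√[1·1·1·1]=1.000000
k∈{0,1} keeps every argument non-negative
  k=0: (−1)^0·1.0000/(1)·0.9478^2·0.3188^0 = +0.898344
  k=1: (−1)^1·1.0000/(1)·0.9478^0·0.3188^2 = -0.101656
d^1_{0,0}(0.649) = +0.898344 -0.101656 = +0.796689

d=0.7967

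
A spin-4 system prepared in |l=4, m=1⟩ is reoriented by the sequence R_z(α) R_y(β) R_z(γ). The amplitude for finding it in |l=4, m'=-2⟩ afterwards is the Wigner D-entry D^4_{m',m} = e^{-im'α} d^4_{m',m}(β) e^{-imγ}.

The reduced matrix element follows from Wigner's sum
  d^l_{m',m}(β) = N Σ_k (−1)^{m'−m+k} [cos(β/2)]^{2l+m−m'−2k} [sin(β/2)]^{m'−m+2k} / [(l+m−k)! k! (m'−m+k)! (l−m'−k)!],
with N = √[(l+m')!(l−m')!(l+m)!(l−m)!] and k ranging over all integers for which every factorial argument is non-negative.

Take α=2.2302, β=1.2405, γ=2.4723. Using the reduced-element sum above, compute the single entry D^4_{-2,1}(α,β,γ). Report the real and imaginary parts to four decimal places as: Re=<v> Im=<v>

First d^4_{-2,1}(β=1.2405), then the phase factors e^{-i(-2)α} and e^{-i(1)γ}:
c=cos(1.2405/2)=0.813733, s=sin(1.2405/2)=0.581239; N=√[2·720·120·6]=1018.233765
k: max(0,(1)−(-2))=3 … min(4+(1),4−(-2))=5
  k=3: (−1)^0·1018.2338/(72)·0.8137^5·0.5812^3 = +0.990806
  k=4: (−1)^1·1018.2338/(48)·0.8137^3·0.5812^5 = -0.758271
  k=5: (−1)^2·1018.2338/(240)·0.8137^1·0.5812^7 = +0.077375
d^4_{-2,1}(1.2405) = +0.990806 -0.758271 +0.077375 = +0.309909
Attach z-rotation phases: D = e^{-i(-2)(2.2302)}·(+0.309909)·e^{-i(1)(2.4723)} = -0.125605+0.283314i

Re=-0.1256 Im=0.2833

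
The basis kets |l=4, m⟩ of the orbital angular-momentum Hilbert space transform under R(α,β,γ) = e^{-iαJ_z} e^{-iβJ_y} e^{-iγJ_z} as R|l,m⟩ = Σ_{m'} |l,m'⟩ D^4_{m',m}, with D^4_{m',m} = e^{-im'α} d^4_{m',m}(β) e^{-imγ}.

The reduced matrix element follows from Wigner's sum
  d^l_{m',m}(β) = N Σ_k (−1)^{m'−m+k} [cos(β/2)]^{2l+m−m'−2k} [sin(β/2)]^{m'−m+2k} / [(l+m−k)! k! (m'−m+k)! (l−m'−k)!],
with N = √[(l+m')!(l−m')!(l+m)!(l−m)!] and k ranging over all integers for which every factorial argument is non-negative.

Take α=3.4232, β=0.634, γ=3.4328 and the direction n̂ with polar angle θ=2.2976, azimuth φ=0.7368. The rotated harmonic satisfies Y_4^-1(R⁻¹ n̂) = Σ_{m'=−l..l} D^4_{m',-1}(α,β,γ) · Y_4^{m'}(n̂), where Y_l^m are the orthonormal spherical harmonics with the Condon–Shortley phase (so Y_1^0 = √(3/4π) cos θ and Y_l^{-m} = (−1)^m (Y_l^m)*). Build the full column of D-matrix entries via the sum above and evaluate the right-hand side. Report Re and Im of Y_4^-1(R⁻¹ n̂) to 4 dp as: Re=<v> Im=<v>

Re=-0.3212 Im=0.3719

Need the full column D^4_{m',-1} for m'=−4..4 at α=3.4232, β=0.634, γ=3.4328.
cos(β/2)=0.950175, sin(β/2)=0.311717
d^4_{-4,-1}: single k=3 term ⇒ +0.175548;  D = -0.026782-0.173493i
d^4_{-3,-1}: k∈[2..3] ⇒ +0.567562 -0.101807 = +0.465755;  D = +0.196176+0.422425i
d^4_{-2,-1}: k∈[1..3] ⇒ +0.924745 -0.497631 +0.035705 = +0.462820;  D = -0.303913-0.349055i
d^4_{-1,-1}: k∈[0..3] ⇒ +0.664398 -1.072592 +0.230877 -0.008283 = -0.185601;  D = -0.155975-0.100595i
d^4_{0,-1}: k∈[0..3] ⇒ -0.974767 +0.629459 -0.067746 +0.001215 = -0.411839;  D = +0.394500+0.118243i
d^4_{1,-1}: k∈[0..3] ⇒ +0.715061 -0.230877 +0.012424 -0.000089 = +0.496520;  D = +0.496497+0.004767i
d^4_{2,-1}: k∈[0..2] ⇒ -0.331754 +0.053558 -0.001153 = -0.279349;  D = +0.269078-0.075051i
d^4_{3,-1}: k∈[0..1] ⇒ +0.101807 -0.006574 = +0.095233;  D = +0.081008-0.050070i
d^4_{4,-1}: single k=0 term ⇒ -0.018893;  D = +0.012678-0.014008i
Y_4^{m'}(θ=2.2976,φ=0.7368) and Σ D·Y over m':
  (-0.0268-0.1735i)·(-0.1354-0.0267i)  (+0.1962+0.4224i)·(+0.2072+0.2785i)  (-0.3039-0.3491i)·(+0.0379-0.3888i)  (-0.1560-0.1006i)·(-0.0158+0.0143i)  (+0.3945+0.1182i)·(-0.3621+0.0000i)  (+0.4965+0.0048i)·(+0.0158+0.0143i)  (+0.2691-0.0751i)·(+0.0379+0.3888i)  (+0.0810-0.0501i)·(-0.2072+0.2785i)  (+0.0127-0.0140i)·(-0.1354+0.0267i)
Y_4^-1(R⁻¹ n̂) = -0.321179+0.371936i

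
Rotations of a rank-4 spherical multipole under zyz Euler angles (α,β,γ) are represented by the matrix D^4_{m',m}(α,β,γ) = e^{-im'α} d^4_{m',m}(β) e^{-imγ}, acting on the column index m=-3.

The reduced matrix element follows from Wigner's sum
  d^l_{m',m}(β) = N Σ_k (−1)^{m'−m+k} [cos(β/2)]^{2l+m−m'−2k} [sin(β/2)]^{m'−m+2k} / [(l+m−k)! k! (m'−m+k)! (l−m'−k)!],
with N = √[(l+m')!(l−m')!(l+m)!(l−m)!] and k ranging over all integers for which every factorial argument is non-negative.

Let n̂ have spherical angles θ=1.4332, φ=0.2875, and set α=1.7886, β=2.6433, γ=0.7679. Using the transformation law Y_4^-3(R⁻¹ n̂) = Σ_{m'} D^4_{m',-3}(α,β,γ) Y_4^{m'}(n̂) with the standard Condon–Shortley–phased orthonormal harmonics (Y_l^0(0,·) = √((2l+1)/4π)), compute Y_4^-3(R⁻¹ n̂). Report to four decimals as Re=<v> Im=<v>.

Need the full column D^4_{m',-3} for m'=−4..4 at α=1.7886, β=2.6433, γ=0.7679.
cos(β/2)=0.246577, sin(β/2)=0.969123
d^4_{-4,-3}: single k=1 term ⇒ +0.000152;  D = -0.000152-0.000005i
d^4_{-3,-3}: k∈[0..1] ⇒ +0.000014 -0.001478 = -0.001464;  D = -0.000269-0.001439i
d^4_{-2,-3}: k∈[0..1] ⇒ -0.000201 +0.009313 = +0.009112;  D = +0.008384-0.003568i
d^4_{-1,-3}: k∈[0..1] ⇒ +0.001675 -0.043136 = -0.041461;  D = +0.024093+0.033742i
d^4_{0,-3}: k∈[0..1] ⇒ -0.009817 +0.151641 = +0.141824;  D = -0.094885+0.105409i
d^4_{1,-3}: k∈[0..1] ⇒ +0.043136 -0.399805 = -0.356669;  D = -0.310389-0.175703i
d^4_{2,-3}: k∈[0..1] ⇒ -0.143859 +0.740746 = +0.596887;  D = +0.174850-0.570703i
d^4_{3,-3}: k∈[0..1] ⇒ +0.352595 -0.778094 = -0.425499;  D = +0.424155+0.033788i
d^4_{4,-3}: single k=0 term ⇒ -0.559951;  D = -0.077201-0.554604i
Y_4^{m'}(θ=1.4332,φ=0.2875) and Σ D·Y over m':
  (-0.0002-0.0000i)·(+0.1740-0.3889i)  (-0.0003-0.0014i)·(+0.1085-0.1267i)  (+0.0084-0.0036i)·(-0.2392+0.1550i)  (+0.0241+0.0337i)·(-0.1768+0.0523i)  (-0.0949+0.1054i)·(+0.2590+0.0000i)  (-0.3104-0.1757i)·(+0.1768+0.0523i)  (+0.1748-0.5707i)·(-0.2392-0.1550i)  (+0.4242+0.0338i)·(-0.1085-0.1267i)  (-0.0772-0.5546i)·(+0.1740+0.3889i)
Y_4^-3(R⁻¹ n̂) = -0.047779-0.097174i

Re=-0.0478 Im=-0.0972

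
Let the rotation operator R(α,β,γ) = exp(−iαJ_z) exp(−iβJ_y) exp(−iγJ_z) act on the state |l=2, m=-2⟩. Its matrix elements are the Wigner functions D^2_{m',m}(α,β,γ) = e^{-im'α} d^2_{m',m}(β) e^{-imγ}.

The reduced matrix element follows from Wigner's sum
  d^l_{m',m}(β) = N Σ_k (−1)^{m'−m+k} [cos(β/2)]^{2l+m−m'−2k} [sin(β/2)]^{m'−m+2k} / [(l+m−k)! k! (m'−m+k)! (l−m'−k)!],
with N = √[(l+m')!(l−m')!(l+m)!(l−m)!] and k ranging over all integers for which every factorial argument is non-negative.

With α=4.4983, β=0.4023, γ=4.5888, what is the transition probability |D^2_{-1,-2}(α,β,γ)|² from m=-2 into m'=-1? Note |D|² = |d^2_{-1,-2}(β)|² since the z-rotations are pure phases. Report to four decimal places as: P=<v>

P=0.1413

D^2_{-1,-2}(4.4983,0.4023,4.5888) = e^{-i·-1·4.4983}·d^2_{-1,-2}(0.4023)·e^{-i·-2·4.5888}. Compute d first:
With c≡cos(β/2)=0.979837 and s≡sin(β/2)=0.199796, N=[1·6·1·24]^{1/2}=12.000000
Admissible k: 0..0 (factorial args all ≥0)
  k=0: (−1)^1·12.0000/(6)·0.9798^3·0.1998^1 = -0.375906
d^2_{-1,-2}(0.4023) = -0.375906
|D^2_{-1,-2}|² = |d^2_{-1,-2}(β)|² = (-0.375906)² = 0.141305 (the z-rotation phases have unit modulus)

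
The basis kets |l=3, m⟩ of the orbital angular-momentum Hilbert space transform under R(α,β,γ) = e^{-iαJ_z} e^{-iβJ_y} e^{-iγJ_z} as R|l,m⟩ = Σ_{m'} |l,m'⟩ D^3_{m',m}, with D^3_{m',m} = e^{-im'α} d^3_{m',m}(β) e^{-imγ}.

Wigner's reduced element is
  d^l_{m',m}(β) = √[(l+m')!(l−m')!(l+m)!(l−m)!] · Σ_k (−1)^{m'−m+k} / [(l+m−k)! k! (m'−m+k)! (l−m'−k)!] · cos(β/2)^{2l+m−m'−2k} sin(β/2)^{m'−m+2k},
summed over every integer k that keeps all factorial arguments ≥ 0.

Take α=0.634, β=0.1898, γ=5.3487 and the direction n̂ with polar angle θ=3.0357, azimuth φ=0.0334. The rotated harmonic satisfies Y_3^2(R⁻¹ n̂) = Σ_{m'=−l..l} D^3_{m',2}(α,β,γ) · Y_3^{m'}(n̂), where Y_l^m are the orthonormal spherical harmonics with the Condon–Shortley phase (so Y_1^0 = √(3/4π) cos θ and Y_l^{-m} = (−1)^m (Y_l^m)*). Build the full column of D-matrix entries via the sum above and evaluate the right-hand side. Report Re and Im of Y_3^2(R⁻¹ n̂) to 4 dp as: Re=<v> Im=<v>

Need the full column D^3_{m',2} for m'=−3..3 at α=0.634, β=0.1898, γ=5.3487.
cos(β/2)=0.995500, sin(β/2)=0.094758
d^3_{-3,2}: single k=5 term ⇒ +0.000019;  D = -0.000015-0.000011i
d^3_{-2,2}: k∈[4..5] ⇒ +0.000399 -0.000001 = +0.000399;  D = -0.000399+0.000002i
d^3_{-1,2}: k∈[3..4] ⇒ +0.005309 -0.000024 = +0.005285;  D = -0.004243+0.003150i
d^3_{0,2}: k∈[2..3] ⇒ +0.048301 -0.000438 = +0.047863;  D = -0.014061+0.045751i
d^3_{1,2}: k∈[1..2] ⇒ +0.292969 -0.005309 = +0.287660;  D = +0.094798+0.271591i
d^3_{2,2}: k∈[0..1] ⇒ +0.973304 -0.044092 = +0.929212;  D = +0.766402+0.525417i
d^3_{3,2}: single k=0 term ⇒ -0.226933;  D = -0.226809+0.007494i
Y_3^{m'}(θ=3.0357,φ=0.0334) and Σ D·Y over m':
  (-0.0000-0.0000i)·(+0.0005-0.0000i)  (-0.0004+0.0000i)·(-0.0113+0.0008i)  (-0.0042+0.0032i)·(+0.1347-0.0045i)  (-0.0141+0.0458i)·(-0.7214+0.0000i)  (+0.0948+0.2716i)·(-0.1347-0.0045i)  (+0.7664+0.5254i)·(-0.0113-0.0008i)  (-0.2268+0.0075i)·(-0.0005-0.0000i)
Y_3^2(R⁻¹ n̂) = -0.010123-0.076086i

Re=-0.0101 Im=-0.0761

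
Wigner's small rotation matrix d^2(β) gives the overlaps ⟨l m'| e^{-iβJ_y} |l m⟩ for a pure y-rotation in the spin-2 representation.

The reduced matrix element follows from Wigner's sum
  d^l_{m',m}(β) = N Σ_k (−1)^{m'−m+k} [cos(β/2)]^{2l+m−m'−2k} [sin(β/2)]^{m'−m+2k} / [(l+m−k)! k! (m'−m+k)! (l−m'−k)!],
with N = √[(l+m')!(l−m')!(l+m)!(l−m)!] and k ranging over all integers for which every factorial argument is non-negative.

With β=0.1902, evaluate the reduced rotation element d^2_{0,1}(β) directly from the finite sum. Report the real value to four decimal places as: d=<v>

d^2_{0,1}(β=0.1902) via Wigner's sum:
With c≡cos(β/2)=0.995481 and s≡sin(β/2)=0.094957, N=[2·2·6·1]^{1/2}=4.898979
The bounds max(0,m−m')=1 and min(l+m,l−m')=2 give 2 terms
  k=1: (−1)^0·4.8990/(2)·0.9955^3·0.0950^1 = +0.229457
  k=2: (−1)^1·4.8990/(2)·0.9955^1·0.0950^3 = -0.002088
d^2_{0,1}(0.1902) = +0.229457 -0.002088 = +0.227369

d=0.2274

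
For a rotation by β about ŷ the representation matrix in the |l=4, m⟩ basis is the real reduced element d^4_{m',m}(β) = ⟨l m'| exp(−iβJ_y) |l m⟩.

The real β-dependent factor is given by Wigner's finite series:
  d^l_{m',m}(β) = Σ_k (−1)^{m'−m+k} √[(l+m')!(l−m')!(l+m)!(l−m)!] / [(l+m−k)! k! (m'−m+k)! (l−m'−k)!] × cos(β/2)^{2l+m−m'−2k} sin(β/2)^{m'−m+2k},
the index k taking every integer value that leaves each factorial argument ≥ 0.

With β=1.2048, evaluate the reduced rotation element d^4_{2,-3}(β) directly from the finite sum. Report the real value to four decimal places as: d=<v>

d^4_{2,-3}(β=1.2048) via Wigner's sum:
c=cos(1.2048/2)=0.823978, s=sin(1.2048/2)=0.566622; N=√[720·2·1·5040]=2693.993318
The bounds max(0,m−m')=0 and min(l+m,l−m')=1 give 2 terms
  k=0: (−1)^5·2693.9933/(240)·0.8240^3·0.5666^5 = -0.366774
  k=1: (−1)^6·2693.9933/(720)·0.8240^1·0.5666^7 = +0.057814
d^4_{2,-3}(1.2048) = -0.366774 +0.057814 = -0.308960

d=-0.3090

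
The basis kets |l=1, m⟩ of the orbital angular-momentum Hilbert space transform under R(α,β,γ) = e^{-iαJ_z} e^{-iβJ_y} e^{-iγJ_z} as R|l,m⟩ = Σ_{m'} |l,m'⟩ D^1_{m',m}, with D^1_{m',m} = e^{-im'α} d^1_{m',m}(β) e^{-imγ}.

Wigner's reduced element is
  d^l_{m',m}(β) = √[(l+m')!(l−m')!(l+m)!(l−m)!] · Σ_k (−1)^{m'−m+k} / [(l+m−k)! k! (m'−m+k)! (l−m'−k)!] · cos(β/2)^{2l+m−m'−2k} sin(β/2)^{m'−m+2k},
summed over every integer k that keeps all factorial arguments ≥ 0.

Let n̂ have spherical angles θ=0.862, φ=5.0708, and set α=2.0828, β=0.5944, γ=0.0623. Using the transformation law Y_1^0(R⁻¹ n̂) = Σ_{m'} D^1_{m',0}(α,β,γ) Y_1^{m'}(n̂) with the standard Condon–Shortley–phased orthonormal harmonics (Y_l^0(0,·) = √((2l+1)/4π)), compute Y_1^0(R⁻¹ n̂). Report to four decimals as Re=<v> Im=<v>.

Re=0.0582 Im=0.0000

Need the full column D^1_{m',0} for m'=−1..1 at α=2.0828, β=0.5944, γ=0.0623.
cos(β/2)=0.956160, sin(β/2)=0.292844
d^1_{-1,0}: single k=1 term ⇒ +0.395988;  D = -0.194004+0.345208i
d^1_{0,0}: k∈[0..1] ⇒ +0.914242 -0.085758 = +0.828485;  D = +0.828485+0.000000i
d^1_{1,0}: single k=0 term ⇒ -0.395988;  D = +0.194004+0.345208i
Y_1^{m'}(θ=0.862,φ=5.0708) and Σ D·Y over m':
  (-0.1940+0.3452i)·(+0.0920+0.2456i)  (+0.8285+0.0000i)·(+0.3180+0.0000i)  (+0.1940+0.3452i)·(-0.0920+0.2456i)
Y_1^0(R⁻¹ n̂) = +0.058218+0.000000i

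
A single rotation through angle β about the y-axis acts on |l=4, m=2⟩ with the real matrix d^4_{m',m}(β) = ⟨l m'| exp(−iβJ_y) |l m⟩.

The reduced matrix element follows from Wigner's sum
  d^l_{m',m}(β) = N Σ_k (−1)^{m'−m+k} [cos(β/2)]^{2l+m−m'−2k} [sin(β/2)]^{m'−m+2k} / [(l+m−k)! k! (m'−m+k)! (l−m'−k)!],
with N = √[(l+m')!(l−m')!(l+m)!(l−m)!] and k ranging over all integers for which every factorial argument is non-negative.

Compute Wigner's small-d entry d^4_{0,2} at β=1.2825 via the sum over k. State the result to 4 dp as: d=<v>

d^4_{0,2}(β=1.2825) via Wigner's sum:
c=cos(1.2825/2)=0.801349, s=sin(1.2825/2)=0.598198; N=√[24·24·720·2]=910.735966
k: max(0,(2)−(0))=2 … min(4+(2),4−(0))=4
  k=2: (−1)^0·910.7360/(96)·0.8013^6·0.5982^2 = +0.898958
  k=3: (−1)^1·910.7360/(36)·0.8013^4·0.5982^4 = -1.335841
  k=4: (−1)^2·910.7360/(96)·0.8013^2·0.5982^6 = +0.279147
d^4_{0,2}(1.2825) = +0.898958 -1.335841 +0.279147 = -0.157736

d=-0.1577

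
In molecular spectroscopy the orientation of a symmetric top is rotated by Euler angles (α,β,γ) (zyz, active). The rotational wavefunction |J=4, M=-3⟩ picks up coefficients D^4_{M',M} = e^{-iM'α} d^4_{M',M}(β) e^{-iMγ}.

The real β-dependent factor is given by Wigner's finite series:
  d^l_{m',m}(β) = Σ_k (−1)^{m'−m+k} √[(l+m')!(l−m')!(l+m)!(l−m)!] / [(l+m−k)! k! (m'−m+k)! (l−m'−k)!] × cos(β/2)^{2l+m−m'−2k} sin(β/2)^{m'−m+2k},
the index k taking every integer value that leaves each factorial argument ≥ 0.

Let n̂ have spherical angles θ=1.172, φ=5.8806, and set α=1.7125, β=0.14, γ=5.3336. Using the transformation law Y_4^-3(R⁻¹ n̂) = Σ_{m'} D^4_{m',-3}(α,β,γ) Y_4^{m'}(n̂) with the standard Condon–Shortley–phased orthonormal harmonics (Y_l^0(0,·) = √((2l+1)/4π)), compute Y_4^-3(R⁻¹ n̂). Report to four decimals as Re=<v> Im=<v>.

Need the full column D^4_{m',-3} for m'=−4..4 at α=1.7125, β=0.14, γ=5.3336.
cos(β/2)=0.997551, sin(β/2)=0.069943
d^4_{-4,-3}: single k=1 term ⇒ +0.194462;  D = -0.126925-0.147327i
d^4_{-3,-3}: k∈[0..1] ⇒ +0.980575 -0.033744 = +0.946831;  D = -0.622864+0.713113i
d^4_{-2,-3}: k∈[0..1] ⇒ -0.257249 +0.003794 = -0.253455;  D = -0.212526-0.138102i
d^4_{-1,-3}: k∈[0..1] ⇒ +0.038262 -0.000313 = +0.037948;  D = +0.015976-0.034422i
d^4_{0,-3}: k∈[0..1] ⇒ -0.003999 +0.000020 = -0.003980;  D = +0.003810+0.001149i
d^4_{1,-3}: k∈[0..1] ⇒ +0.000313 -0.000001 = +0.000313;  D = -0.000047+0.000309i
d^4_{2,-3}: k∈[0..1] ⇒ -0.000019 +0.000000 = -0.000019;  D = -0.000019-0.000000i
d^4_{3,-3}: k∈[0..1] ⇒ +0.000001 -0.000000 = +0.000001;  D = -0.000000-0.000001i
d^4_{4,-3}: single k=0 term ⇒ -0.000000;  D = +0.000000-0.000000i
Y_4^{m'}(θ=1.172,φ=5.8806) and Σ D·Y over m':
  (-0.1269-0.1473i)·(-0.0126+0.3189i)  (-0.6229+0.7131i)·(+0.1351+0.3556i)  (-0.2125-0.1381i)·(+0.0109+0.0114i)  (+0.0160-0.0344i)·(-0.3029-0.1290i)  (+0.0038+0.0011i)·(-0.0770+0.0000i)  (-0.0000+0.0003i)·(+0.3029-0.1290i)  (-0.0000-0.0000i)·(+0.0109-0.0114i)  (-0.0000-0.0000i)·(-0.1351+0.3556i)  (+0.0000-0.0000i)·(-0.0126-0.3189i)
Y_4^-3(R⁻¹ n̂) = -0.299408-0.159313i

Re=-0.2994 Im=-0.1593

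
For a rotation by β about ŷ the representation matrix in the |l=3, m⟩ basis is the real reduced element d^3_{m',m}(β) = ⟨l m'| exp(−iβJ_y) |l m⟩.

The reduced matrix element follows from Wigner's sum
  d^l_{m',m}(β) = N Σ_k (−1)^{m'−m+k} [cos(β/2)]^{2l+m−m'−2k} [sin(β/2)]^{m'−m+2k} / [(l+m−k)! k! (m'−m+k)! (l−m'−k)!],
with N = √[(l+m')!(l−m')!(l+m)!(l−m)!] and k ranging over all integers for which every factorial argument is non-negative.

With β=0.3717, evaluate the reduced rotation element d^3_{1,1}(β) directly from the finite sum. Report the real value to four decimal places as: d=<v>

d^3_{1,1}(β=0.3717) via Wigner's sum:
c=cos(0.3717/2)=0.982780, s=sin(0.3717/2)=0.184782; N=√[24·2·24·2]=48.000000
k∈{0,1,2} keeps every argument non-negative
  k=0: (−1)^0·48.0000/(48)·0.9828^6·0.1848^0 = +0.901025
  k=1: (−1)^1·48.0000/(6)·0.9828^4·0.1848^2 = -0.254820
  k=2: (−1)^2·48.0000/(8)·0.9828^2·0.1848^4 = +0.006756
d^3_{1,1}(0.3717) = +0.901025 -0.254820 +0.006756 = +0.652961

d=0.6530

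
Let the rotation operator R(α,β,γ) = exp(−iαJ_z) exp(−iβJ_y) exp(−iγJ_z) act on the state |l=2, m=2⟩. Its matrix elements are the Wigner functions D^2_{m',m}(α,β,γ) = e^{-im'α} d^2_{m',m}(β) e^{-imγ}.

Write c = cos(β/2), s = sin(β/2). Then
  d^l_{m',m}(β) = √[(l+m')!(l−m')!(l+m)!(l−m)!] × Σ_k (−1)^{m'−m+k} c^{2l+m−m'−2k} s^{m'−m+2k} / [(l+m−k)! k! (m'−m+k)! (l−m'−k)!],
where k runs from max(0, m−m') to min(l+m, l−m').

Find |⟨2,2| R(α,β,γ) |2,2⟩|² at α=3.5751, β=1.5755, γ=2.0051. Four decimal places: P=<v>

Split into d^2_{2,2}(β=1.5755) × two z-phases.
c=cos(1.5755/2)=0.705442, s=sin(1.5755/2)=0.708768; N=√[24·1·24·1]=24.000000
k∈{0} keeps every argument non-negative
  k=0: (−1)^0·24.0000/(24)·0.7054^4·0.7088^0 = +0.247654
d^2_{2,2}(1.5755) = +0.247654
|D^2_{2,2}|² = |d^2_{2,2}(β)|² = (+0.247654)² = 0.061332 (the z-rotation phases have unit modulus)

P=0.0613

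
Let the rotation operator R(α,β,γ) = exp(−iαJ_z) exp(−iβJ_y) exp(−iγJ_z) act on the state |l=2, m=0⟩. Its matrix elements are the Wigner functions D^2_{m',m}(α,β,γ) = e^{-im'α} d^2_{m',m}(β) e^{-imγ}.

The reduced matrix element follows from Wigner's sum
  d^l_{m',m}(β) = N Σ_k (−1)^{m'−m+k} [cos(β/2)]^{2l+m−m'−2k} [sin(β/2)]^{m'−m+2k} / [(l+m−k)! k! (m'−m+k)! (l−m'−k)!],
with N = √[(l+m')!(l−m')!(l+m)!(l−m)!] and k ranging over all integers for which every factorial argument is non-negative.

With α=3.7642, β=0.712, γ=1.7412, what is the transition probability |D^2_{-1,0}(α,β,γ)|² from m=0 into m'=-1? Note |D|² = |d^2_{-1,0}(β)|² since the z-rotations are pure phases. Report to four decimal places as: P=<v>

P=0.3670

Split into d^2_{-1,0}(β=0.712) × two z-phases.
With c≡cos(β/2)=0.937298 and s≡sin(β/2)=0.348528, N=[1·6·2·2]^{1/2}=4.898979
k: max(0,(0)−(-1))=1 … min(2+(0),2−(-1))=2
  k=1: (−1)^0·4.8990/(2)·0.9373^3·0.3485^1 = +0.702986
  k=2: (−1)^1·4.8990/(2)·0.9373^1·0.3485^3 = -0.097200
d^2_{-1,0}(0.712) = +0.702986 -0.097200 = +0.605786
|D^2_{-1,0}|² = |d^2_{-1,0}(β)|² = (+0.605786)² = 0.366977 (the z-rotation phases have unit modulus)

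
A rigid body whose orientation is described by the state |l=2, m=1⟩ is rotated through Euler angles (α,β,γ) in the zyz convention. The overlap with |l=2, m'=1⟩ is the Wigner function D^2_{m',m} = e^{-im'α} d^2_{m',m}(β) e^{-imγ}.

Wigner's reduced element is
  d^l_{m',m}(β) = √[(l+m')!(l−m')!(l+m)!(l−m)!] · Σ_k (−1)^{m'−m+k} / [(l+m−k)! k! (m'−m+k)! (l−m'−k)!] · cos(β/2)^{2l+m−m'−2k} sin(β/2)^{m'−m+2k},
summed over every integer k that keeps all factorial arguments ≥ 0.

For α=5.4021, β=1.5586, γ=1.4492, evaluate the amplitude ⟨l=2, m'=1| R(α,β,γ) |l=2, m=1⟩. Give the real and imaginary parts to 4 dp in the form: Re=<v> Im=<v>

Re=-0.4162 Im=0.2657

Split into d^2_{1,1}(β=1.5586) × two z-phases.
With c≡cos(β/2)=0.711406 and s≡sin(β/2)=0.702782, N=[6·1·6·1]^{1/2}=6.000000
k: max(0,(1)−(1))=0 … min(2+(1),2−(1))=1
  k=0: (−1)^0·6.0000/(6)·0.7114^4·0.7028^0 = +0.256135
  k=1: (−1)^1·6.0000/(2)·0.7114^2·0.7028^2 = -0.749888
d^2_{1,1}(1.5586) = +0.256135 -0.749888 = -0.493753
D = (+0.636314+0.771430i)·(-0.493753)·(+0.121297-0.992616i) = -0.416193+0.265661i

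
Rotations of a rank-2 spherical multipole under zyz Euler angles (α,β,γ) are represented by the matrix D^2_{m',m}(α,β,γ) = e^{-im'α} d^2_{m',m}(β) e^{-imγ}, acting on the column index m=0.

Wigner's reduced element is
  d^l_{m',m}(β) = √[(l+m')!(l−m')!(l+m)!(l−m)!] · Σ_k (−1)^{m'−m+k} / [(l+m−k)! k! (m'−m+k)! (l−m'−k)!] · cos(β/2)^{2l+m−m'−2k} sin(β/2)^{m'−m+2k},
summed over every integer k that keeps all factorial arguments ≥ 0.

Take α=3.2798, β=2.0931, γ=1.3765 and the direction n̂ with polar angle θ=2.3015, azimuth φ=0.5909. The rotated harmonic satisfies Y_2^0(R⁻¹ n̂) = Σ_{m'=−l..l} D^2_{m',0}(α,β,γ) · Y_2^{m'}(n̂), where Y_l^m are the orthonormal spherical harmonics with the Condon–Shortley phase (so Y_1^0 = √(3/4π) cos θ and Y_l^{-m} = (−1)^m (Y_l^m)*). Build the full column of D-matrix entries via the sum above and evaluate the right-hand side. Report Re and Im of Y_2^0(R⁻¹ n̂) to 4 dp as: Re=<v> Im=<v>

Need the full column D^2_{m',0} for m'=−2..2 at α=3.2798, β=2.0931, γ=1.3765.
cos(β/2)=0.500561, sin(β/2)=0.865701
d^2_{-2,0}: single k=2 term ⇒ +0.459966;  D = +0.442505+0.125528i
d^2_{-1,0}: k∈[1..2] ⇒ +0.265959 -0.795494 = -0.529535;  D = +0.524486+0.072953i
d^2_{0,0}: k∈[0..2] ⇒ +0.062781 -0.751121 +0.561659 = -0.126681;  D = -0.126681+0.000000i
d^2_{1,0}: k∈[0..1] ⇒ -0.265959 +0.795494 = +0.529535;  D = -0.524486+0.072953i
d^2_{2,0}: single k=0 term ⇒ +0.459966;  D = +0.442505-0.125528i
Y_2^{m'}(θ=2.3015,φ=0.5909) and Σ D·Y over m':
  (+0.4425+0.1255i)·(+0.0812-0.1982i)  (+0.5245+0.0730i)·(-0.3189+0.2139i)  (-0.1267+0.0000i)·(+0.1060+0.0000i)  (-0.5245+0.0730i)·(+0.3189+0.2139i)  (+0.4425-0.1255i)·(+0.0812+0.1982i)
Y_2^0(R⁻¹ n̂) = -0.257453+0.000000i

Re=-0.2575 Im=0.0000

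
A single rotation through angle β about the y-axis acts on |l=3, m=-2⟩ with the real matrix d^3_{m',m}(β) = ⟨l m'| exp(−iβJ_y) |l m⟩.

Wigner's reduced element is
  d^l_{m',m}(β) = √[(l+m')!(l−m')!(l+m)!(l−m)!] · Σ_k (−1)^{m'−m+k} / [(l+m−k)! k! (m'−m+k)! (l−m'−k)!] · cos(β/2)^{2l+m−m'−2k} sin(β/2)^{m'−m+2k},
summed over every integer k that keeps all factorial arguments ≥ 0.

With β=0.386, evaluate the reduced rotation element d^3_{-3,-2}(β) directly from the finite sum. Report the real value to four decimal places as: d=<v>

d^3_{-3,-2}(β=0.386) via Wigner's sum:
c=cos(0.386/2)=0.981433, s=sin(0.386/2)=0.191804; N=√[1·720·1·120]=293.938769
Admissible k: 1..1 (factorial args all ≥0)
  k=1: (−1)^0·293.9388/(120)·0.9814^5·0.1918^1 = +0.427796
d^3_{-3,-2}(0.386) = +0.427796

d=0.4278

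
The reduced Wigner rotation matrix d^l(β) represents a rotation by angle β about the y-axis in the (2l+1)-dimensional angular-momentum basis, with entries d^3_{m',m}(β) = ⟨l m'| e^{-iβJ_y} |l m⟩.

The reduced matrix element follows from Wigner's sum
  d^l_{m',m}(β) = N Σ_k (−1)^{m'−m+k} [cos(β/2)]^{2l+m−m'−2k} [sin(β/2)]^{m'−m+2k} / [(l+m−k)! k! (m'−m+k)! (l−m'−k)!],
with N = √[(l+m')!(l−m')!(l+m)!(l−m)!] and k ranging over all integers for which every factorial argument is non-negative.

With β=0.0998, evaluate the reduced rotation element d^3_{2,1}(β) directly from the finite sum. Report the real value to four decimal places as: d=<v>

d=-0.1560

d^3_{2,1}(β=0.0998) via Wigner's sum:
c=cos(0.0998/2)=0.998755, s=sin(0.0998/2)=0.049879; N=√[120·1·24·2]=75.894664
k: max(0,(1)−(2))=0 … min(3+(1),3−(2))=1
  k=0: (−1)^1·75.8947/(24)·0.9988^5·0.0499^1 = -0.156753
  k=1: (−1)^2·75.8947/(12)·0.9988^3·0.0499^3 = +0.000782
d^3_{2,1}(0.0998) = -0.156753 +0.000782 = -0.155971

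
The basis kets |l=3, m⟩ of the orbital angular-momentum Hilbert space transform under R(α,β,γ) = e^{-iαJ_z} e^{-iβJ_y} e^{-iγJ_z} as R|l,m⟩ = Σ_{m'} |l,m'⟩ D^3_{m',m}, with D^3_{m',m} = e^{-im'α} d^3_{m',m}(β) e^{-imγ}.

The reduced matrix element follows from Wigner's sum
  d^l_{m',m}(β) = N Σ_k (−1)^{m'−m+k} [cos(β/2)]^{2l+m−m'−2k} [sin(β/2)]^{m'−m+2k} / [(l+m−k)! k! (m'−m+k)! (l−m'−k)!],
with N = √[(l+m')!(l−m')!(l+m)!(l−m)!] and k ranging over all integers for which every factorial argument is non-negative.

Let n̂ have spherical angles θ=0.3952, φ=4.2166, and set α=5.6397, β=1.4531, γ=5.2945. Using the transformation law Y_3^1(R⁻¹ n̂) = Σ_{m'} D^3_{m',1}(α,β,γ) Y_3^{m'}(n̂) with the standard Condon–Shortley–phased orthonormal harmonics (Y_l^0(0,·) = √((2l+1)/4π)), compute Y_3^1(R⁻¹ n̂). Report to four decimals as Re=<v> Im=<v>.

Re=-0.0509 Im=-0.2708

Need the full column D^3_{m',1} for m'=−3..3 at α=5.6397, β=1.4531, γ=5.2945.
cos(β/2)=0.747471, sin(β/2)=0.664295
d^3_{-3,1}: single k=4 term ⇒ +0.421383;  D = +0.247924-0.340731i
d^3_{-2,1}: k∈[3..4] ⇒ +0.774275 -0.305773 = +0.468502;  D = +0.447814-0.137684i
d^3_{-1,1}: k∈[2..4] ⇒ +0.826513 -0.870406 +0.085934 = +0.042041;  D = +0.039561+0.014226i
d^3_{0,1}: k∈[1..3] ⇒ +0.536936 -1.272263 +0.334957 = -0.400370;  D = -0.220119-0.334431i
d^3_{1,1}: k∈[0..2] ⇒ +0.174407 -1.102017 +0.652804 = -0.274805;  D = +0.016855-0.274288i
d^3_{2,1}: k∈[0..1] ⇒ -0.490153 +0.774275 = +0.284122;  D = -0.184090+0.216416i
d^3_{3,1}: single k=0 term ⇒ +0.533512;  D = -0.520366+0.117704i
Y_3^{m'}(θ=0.3952,φ=4.2166) and Σ D·Y over m':
  (+0.2479-0.3407i)·(+0.0237-0.0020i)  (+0.4478-0.1377i)·(-0.0765-0.1170i)  (+0.0396+0.0142i)·(-0.1929+0.3567i)  (-0.2201-0.3344i)·(+0.4336+0.0000i)  (+0.0169-0.2743i)·(+0.1929+0.3567i)  (-0.1841+0.2164i)·(-0.0765+0.1170i)  (-0.5204+0.1177i)·(-0.0237-0.0020i)
Y_3^1(R⁻¹ n̂) = -0.050891-0.270828i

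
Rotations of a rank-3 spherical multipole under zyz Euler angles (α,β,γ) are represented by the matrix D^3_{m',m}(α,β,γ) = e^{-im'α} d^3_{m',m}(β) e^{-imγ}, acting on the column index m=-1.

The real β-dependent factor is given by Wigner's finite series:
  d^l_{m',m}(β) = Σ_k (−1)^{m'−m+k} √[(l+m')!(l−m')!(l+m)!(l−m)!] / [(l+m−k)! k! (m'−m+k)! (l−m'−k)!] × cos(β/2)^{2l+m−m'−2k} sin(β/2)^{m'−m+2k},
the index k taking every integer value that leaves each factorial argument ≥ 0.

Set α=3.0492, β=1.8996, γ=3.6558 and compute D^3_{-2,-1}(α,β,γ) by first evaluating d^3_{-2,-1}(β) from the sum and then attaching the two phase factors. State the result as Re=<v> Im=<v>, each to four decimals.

Re=0.4719 Im=0.1613

First d^3_{-2,-1}(β=1.8996), then the phase factors e^{-i(-2)α} and e^{-i(-1)γ}:
c=cos(1.8996/2)=0.581846, s=sin(1.8996/2)=0.813299; N=√[1·120·2·24]=75.894664
k: max(0,(-1)−(-2))=1 … min(3+(-1),3−(-2))=2
  k=1: (−1)^0·75.8947/(24)·0.5818^5·0.8133^1 = +0.171510
  k=2: (−1)^1·75.8947/(12)·0.5818^3·0.8133^3 = -0.670200
d^3_{-2,-1}(1.8996) = +0.171510 -0.670200 = -0.498690
Attach z-rotation phases: D = e^{-i(-2)(3.0492)}·(-0.498690)·e^{-i(-1)(3.6558)} = +0.471875+0.161324i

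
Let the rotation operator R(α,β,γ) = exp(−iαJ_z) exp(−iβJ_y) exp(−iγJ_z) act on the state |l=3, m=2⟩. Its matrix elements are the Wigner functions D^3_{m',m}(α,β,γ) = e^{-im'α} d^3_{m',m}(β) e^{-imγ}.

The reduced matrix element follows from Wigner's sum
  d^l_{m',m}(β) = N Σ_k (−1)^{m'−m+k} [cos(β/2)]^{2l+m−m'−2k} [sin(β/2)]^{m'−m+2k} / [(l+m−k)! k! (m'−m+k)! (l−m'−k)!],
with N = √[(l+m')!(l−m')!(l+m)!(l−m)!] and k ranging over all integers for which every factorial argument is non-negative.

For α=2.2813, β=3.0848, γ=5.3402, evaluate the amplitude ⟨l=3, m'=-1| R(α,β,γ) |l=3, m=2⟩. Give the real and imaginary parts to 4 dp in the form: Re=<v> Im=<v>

First d^3_{-1,2}(β=3.0848), then the phase factors e^{-i(-1)α} and e^{-i(2)γ}:
c=cos(3.0848/2)=0.028393, s=sin(3.0848/2)=0.999597; N=√[2·24·120·1]=75.894664
k∈{3,4} keeps every argument non-negative
  k=3: (−1)^0·75.8947/(12)·0.0284^3·0.9996^3 = +0.000145
  k=4: (−1)^1·75.8947/(24)·0.0284^1·0.9996^5 = -0.089604
d^3_{-1,2}(3.0848) = +0.000145 -0.089604 = -0.089460
Phases: e^{-i·(-1)·2.2813}=-0.652216+0.758033i, e^{-i·(2)·5.3402}=-0.309982+0.950742i ⇒ D=+0.046387+0.076494i

Re=0.0464 Im=0.0765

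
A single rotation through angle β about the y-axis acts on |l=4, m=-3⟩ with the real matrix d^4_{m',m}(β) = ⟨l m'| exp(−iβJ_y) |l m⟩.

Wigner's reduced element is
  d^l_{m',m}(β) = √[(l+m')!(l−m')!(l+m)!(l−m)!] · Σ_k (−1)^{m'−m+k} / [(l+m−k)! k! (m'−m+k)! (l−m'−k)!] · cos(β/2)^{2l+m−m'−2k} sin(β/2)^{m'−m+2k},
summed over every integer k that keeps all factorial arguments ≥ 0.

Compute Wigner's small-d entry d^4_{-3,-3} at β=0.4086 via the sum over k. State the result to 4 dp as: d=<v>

d=0.5913

d^4_{-3,-3}(β=0.4086) via Wigner's sum:
c=cos(0.4086/2)=0.979203, s=sin(0.4086/2)=0.202882; N=√[1·5040·1·5040]=5040.000000
k: max(0,(-3)−(-3))=0 … min(4+(-3),4−(-3))=1
  k=0: (−1)^0·5040.0000/(5040)·0.9792^8·0.2029^0 = +0.845245
  k=1: (−1)^1·5040.0000/(720)·0.9792^6·0.2029^2 = -0.253993
d^4_{-3,-3}(0.4086) = +0.845245 -0.253993 = +0.591253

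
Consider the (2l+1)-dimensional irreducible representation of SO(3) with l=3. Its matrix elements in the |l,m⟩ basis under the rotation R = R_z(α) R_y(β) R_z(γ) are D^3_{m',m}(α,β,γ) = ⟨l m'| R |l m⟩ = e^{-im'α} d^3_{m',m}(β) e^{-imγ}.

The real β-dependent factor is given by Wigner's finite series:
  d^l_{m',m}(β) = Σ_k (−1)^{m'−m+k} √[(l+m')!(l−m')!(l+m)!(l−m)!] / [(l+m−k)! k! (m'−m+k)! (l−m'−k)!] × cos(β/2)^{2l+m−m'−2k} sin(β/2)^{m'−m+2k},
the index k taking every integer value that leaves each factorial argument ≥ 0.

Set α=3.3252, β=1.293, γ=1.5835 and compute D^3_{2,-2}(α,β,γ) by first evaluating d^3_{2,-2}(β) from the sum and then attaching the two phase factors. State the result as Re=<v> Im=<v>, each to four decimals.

First d^3_{2,-2}(β=1.293), then the phase factors e^{-i(2)α} and e^{-i(-2)γ}:
With c≡cos(β/2)=0.798197 and s≡sin(β/2)=0.602396, N=[120·1·1·120]^{1/2}=120.000000
The bounds max(0,m−m')=0 and min(l+m,l−m')=1 give 2 terms
  k=0: (−1)^4·120.0000/(24)·0.7982^2·0.6024^4 = +0.419488
  k=1: (−1)^5·120.0000/(120)·0.7982^0·0.6024^6 = -0.047785
d^3_{2,-2}(1.293) = +0.419488 -0.047785 = +0.371703
D = (+0.933331-0.359017i)·(+0.371703)·(-0.999677-0.025405i) = -0.350200+0.124591i

Re=-0.3502 Im=0.1246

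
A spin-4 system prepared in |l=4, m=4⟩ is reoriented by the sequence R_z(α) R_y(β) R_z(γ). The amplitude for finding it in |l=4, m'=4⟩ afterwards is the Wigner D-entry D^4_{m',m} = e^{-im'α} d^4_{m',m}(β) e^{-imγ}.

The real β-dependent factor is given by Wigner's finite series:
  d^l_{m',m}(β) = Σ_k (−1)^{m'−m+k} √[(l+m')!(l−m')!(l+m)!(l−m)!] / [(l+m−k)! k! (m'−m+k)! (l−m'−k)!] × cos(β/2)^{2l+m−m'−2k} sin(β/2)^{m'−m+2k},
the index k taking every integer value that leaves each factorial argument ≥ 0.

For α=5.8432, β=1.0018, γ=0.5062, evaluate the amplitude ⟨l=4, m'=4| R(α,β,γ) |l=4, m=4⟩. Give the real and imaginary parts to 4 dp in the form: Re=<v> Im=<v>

D^4_{4,4}(5.8432,1.0018,0.5062) = e^{-i·4·5.8432}·d^4_{4,4}(1.0018)·e^{-i·4·0.5062}. Compute d first:
Half-angle: c=0.877151, s=0.480215. N=√(40320·1·40320·1)=40320.000000
The bounds max(0,m−m')=0 and min(l+m,l−m')=0 give 1 term
  k=0: (−1)^0·40320.0000/(40320)·0.8772^8·0.4802^0 = +0.350424
d^4_{4,4}(1.0018) = +0.350424
Attach z-rotation phases: D = e^{-i(4)(5.8432)}·(+0.350424)·e^{-i(4)(0.5062)} = +0.338205-0.091732i

Re=0.3382 Im=-0.0917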